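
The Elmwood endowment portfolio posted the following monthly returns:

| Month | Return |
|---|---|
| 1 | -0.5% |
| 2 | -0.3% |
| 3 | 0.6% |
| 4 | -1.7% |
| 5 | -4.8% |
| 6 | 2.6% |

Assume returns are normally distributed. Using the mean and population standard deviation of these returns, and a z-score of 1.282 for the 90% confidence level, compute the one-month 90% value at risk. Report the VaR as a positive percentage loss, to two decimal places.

r̄ = (-0.5 − 0.3 + 0.6 − 1.7 − 4.8 + 2.6) / 6 = -4.10 / 6 = -0.6833%
Σ(r − r̄)² = 30.5883; population σ = √(30.5883/6) = 2.2579%
VaR = −(r̄ − z·σ) = −(-0.6833 − 1.282 × 2.2579) = −(-3.5779) = 3.5779%

3.58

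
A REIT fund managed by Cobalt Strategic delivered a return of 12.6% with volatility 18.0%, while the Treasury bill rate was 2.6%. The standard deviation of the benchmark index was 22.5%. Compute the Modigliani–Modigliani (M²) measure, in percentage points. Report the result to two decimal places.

15.10

Sharpe = (Rp − Rf) / σp = (12.6% − 2.6%) / 18.0% = 0.5556
M² = Rf + Sharpe × σm = 2.6% + 0.5556 × 22.5% = 15.1010%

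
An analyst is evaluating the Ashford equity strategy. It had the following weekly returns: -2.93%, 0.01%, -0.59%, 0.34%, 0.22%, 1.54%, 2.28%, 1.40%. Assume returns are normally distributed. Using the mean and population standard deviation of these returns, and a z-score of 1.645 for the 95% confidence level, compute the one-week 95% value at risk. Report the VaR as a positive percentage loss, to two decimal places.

μ = (-2.93 + 0.01 − 0.59 + 0.34 + 0.22 + 1.54 + 2.28 + 1.4) / 8 = 2.270 / 8 = 0.2838%
Σ(r − μ)² = (-2.93 − 0.2838)² + (0.01 − 0.2838)² + … = 17.9830
population σ = √(17.9830 / 8) = √2.2479 = 1.4993%
VaR = −(μ − z·σ) = −(0.2838 − 1.645 × 1.4993) = −(-2.1825) = 2.1825%

2.18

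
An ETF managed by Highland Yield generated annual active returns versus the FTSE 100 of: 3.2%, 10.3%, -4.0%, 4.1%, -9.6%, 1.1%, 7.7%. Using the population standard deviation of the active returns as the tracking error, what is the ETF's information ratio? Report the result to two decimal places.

μ = (3.2 + 10.3 − 4 + 4.1 − 9.6 + 1.1 + 7.7) / 7 = 12.80 / 7 = 1.8286%
Σ(r − μ)² = (3.2 − 1.8286)² + (10.3 − 1.8286)² + (-4 − 1.8286)² + … = 278.3943
population σ = √(278.3943 / 7) = √39.7706 = 6.3064%
IR = μ / tracking error = 1.8286 / 6.3064 = 0.2900

0.29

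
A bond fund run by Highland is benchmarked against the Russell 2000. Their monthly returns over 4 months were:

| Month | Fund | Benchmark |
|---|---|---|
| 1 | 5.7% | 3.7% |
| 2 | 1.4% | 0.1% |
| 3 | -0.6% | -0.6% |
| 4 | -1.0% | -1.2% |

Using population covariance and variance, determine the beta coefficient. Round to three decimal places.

r̄p = 1.3750%,  r̄m = 0.5000%
Cov = Σ(rp − r̄p)(rm − r̄m) / 4 = 5.0100
Var(rm) = Σ(rm − r̄m)² / 4 = 3.6250
β = Cov / Var = 5.0100 / 3.6250 = 1.3821

1.382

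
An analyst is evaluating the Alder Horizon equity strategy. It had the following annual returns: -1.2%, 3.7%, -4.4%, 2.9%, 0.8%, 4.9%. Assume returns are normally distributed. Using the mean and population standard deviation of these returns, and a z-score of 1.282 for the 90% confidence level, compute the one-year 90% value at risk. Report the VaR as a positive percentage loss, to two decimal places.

Mean return r̄ = 6.70 / 6 = 1.1167%
Population std dev = √[60.0683 / 6] = 3.1641%
VaR = −(r̄ − z·σ) = −(1.1167 − 1.282 × 3.1641) = −(-2.9397) = 2.9397%

2.94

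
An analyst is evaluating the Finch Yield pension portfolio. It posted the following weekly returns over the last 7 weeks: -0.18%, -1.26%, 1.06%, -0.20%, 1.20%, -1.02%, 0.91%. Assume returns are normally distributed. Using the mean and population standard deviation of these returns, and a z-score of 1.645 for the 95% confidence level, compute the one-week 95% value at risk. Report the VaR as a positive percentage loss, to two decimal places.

1.46

Mean return r̄ = 0.510 / 7 = 0.0729%
Σ(r − r̄)² = (-0.18 − 0.0729)² + (-1.26 − 0.0729)² + … = 6.0549
population σ = √(6.0549 / 7) = √0.8650 = 0.9301%
VaR = −(r̄ − z·σ) = −(0.0729 − 1.645 × 0.9301) = −(-1.4571) = 1.4571%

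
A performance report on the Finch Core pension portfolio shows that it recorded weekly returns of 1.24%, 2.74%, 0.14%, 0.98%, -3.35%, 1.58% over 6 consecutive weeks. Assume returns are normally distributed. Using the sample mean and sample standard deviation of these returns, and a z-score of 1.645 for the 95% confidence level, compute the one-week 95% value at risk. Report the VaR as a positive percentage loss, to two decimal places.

2.89

μ = (1.24 + 2.74 + 0.14 + 0.98 − 3.35 + 1.58) / 6 = 0.5550%
Sample σ = √[Σ(r − μ)² / 5] = √[21.8960 / 5] = √4.3792 = 2.0927%
VaR = −(μ − z·σ) = −(0.5550 − 1.645 × 2.0927) = −(-2.8875) = 2.8875%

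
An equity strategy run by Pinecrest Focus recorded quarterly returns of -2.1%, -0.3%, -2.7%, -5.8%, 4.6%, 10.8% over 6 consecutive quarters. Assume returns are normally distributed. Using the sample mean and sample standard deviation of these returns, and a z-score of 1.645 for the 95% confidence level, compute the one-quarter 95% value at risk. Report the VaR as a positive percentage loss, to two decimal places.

9.12

Mean return μ = 4.50 / 6 = 0.7500%
Σ(r − μ)² = (-2.1 − 0.7500)² + (-0.3 − 0.7500)² + (-2.7 − 0.7500)² + … = 179.8550
σ = √[179.8550 / 5] = 5.9976%
VaR = −(μ − z·σ) = −(0.7500 − 1.645 × 5.9976) = −(-9.1161) = 9.1161%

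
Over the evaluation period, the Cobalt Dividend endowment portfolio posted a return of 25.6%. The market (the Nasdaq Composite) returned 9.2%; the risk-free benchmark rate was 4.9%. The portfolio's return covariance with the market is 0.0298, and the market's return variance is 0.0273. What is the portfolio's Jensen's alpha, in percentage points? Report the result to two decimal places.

β = Cov / Var = 0.0298 / 0.0273 = 1.0916
E[R] = Rf + β(Rm − Rf) = 4.9% + 1.0916 × (9.2% − 4.9%) = 9.5939%
α = Rp − E[R] = 25.6% − 9.5939% = 16.0061

16.01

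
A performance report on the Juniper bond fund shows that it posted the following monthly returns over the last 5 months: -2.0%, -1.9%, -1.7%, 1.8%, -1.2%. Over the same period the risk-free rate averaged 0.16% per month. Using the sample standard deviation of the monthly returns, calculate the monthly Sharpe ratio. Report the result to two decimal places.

Mean return μ = -5.00 / 5 = -1.0000%
Σ(r − μ)² = (-2 − (-1.0000))² + (-1.9 − (-1.0000))² + … = 10.1800
σ = √[10.1800 / 4] = 1.5953%
Sharpe = (μ − rf) / σ = (-1.0000 − 0.16) / 1.5953 = -1.1600 / 1.5953 = -0.7271

-0.73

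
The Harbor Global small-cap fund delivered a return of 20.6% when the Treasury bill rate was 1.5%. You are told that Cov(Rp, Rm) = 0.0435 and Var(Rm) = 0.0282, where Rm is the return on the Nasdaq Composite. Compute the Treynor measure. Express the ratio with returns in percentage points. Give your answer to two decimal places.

β = Cov / Var = 0.0435 / 0.0282 = 1.5426
Treynor = (Rp − Rf) / β = (20.6% − 1.5%) / 1.5426 = 19.10 / 1.5426 = 12.3817

12.38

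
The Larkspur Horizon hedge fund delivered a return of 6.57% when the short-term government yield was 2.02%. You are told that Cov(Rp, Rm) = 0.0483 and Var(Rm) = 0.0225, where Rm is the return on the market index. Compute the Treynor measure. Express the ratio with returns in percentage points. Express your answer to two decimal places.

β = Cov / Var = 0.0483 / 0.0225 = 2.1467
Treynor = (Rp − Rf) / β = (6.57% − 2.02%) / 2.1467 = 4.55 / 2.1467 = 2.1195

2.12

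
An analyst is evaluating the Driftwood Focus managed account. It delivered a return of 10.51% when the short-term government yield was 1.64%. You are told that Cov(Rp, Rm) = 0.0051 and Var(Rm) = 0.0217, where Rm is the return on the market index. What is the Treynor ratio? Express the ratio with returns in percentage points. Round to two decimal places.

β = Cov / Var = 0.0051 / 0.0217 = 0.2350
Treynor = (Rp − Rf) / β = (10.51% − 1.64%) / 0.2350 = 8.87 / 0.2350 = 37.7447

37.74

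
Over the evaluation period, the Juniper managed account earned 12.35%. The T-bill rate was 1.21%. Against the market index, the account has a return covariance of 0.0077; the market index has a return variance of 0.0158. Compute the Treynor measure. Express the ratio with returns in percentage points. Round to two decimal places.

β = Cov / Var = 0.0077 / 0.0158 = 0.4873
Treynor = (Rp − Rf) / β = (12.35% − 1.21%) / 0.4873 = 11.14 / 0.4873 = 22.8607

22.86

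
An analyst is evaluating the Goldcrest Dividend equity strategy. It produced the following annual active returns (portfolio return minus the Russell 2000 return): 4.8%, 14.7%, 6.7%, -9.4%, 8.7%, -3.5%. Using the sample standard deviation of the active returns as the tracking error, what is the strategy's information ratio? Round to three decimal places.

r̄ = (4.8 + 14.7 + 6.7 − 9.4 + 8.7 − 3.5) / 6 = 22.00 / 6 = 3.6667%
Σ(r − r̄)² = (4.8 − 3.6667)² + (14.7 − 3.6667)² + (6.7 − 3.6667)² + … = 379.6533
σ = √[379.6533 / 5] = 8.7138%
IR = r̄ / tracking error = 3.6667 / 8.7138 = 0.4208

0.421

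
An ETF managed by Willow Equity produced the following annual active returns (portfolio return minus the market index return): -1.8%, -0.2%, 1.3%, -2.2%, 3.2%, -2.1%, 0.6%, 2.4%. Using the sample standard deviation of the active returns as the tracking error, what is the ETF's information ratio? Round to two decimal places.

0.07

r̄ = (-1.8 − 0.2 + 1.3 − 2.2 + 3.2 − 2.1 + 0.6 + 2.4) / 8 = 1.20 / 8 = 0.1500%
Sample std dev = √[30.4000 / 7] = 2.0840%
IR = r̄ / tracking error = 0.1500 / 2.0840 = 0.0720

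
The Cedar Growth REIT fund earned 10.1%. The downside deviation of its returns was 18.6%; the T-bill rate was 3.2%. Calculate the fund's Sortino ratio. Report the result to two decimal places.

Sortino = (Rp − Rf) / σd = (10.1% − 3.2%) / 18.6% = 6.90% / 18.6% = 0.3710

0.37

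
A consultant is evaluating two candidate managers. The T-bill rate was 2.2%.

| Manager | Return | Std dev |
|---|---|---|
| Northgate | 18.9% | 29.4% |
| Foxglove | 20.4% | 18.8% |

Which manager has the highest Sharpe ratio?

Northgate: Sharpe ratio = (18.9% − 2.2%) / 29.4% = 0.568
Foxglove: Sharpe ratio = (20.4% − 2.2%) / 18.8% = 0.968
Highest: Foxglove (0.968).

Foxglove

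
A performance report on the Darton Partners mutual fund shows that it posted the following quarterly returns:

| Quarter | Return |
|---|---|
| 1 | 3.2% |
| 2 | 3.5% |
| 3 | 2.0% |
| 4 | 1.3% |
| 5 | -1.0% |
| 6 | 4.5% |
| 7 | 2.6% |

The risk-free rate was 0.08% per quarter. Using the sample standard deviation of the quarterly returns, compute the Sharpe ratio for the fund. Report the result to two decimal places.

1.24

Mean return r̄ = 16.10 / 7 = 2.3000%
Sample std dev = √[19.1600 / 6] = 1.7870%
Sharpe = (r̄ − rf) / σ = (2.3000 − 0.08) / 1.7870 = 2.2200 / 1.7870 = 1.2423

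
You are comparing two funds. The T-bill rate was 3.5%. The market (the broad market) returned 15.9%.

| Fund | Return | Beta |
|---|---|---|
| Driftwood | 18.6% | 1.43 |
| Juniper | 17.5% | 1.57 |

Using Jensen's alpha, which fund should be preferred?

Driftwood

Driftwood: α = 18.6% − [3.5% + 1.43 × (15.9% − 3.5%)] = -2.632
Juniper: α = 17.5% − [3.5% + 1.57 × (15.9% − 3.5%)] = -5.468
Highest: Driftwood (-2.632).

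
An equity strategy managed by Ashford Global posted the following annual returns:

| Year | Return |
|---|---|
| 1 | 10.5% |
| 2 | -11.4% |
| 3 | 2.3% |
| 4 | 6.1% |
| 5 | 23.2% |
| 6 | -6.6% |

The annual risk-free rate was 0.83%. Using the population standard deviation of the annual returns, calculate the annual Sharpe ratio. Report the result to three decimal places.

0.282

r̄ = (10.5 − 11.4 + 2.3 + 6.1 + 23.2 − 6.6) / 6 = 24.10 / 6 = 4.0167%
Σ(r − r̄)² = (10.5 − 4.0167)² + (-11.4 − 4.0167)² + (2.3 − 4.0167)² + … = 767.7083
population σ = √(767.7083 / 6) = √127.9514 = 11.3116%
Sharpe = (r̄ − rf) / σ = (4.0167 − 0.83) / 11.3116 = 3.1867 / 11.3116 = 0.2817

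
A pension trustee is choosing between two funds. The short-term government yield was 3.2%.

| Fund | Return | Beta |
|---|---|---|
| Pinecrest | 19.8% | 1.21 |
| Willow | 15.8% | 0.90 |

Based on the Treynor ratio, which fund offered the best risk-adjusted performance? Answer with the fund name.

Willow

Pinecrest: Treynor = (19.8% − 3.2%) / 1.21 = 13.719
Willow: Treynor = (15.8% − 3.2%) / 0.90 = 14.000
Highest: Willow (14.000).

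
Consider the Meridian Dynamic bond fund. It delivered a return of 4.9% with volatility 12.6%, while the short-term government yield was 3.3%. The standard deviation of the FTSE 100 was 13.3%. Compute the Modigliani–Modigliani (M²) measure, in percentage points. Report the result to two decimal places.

Sharpe = (Rp − Rf) / σp = (4.9% − 3.3%) / 12.6% = 0.1270
M² = Rf + Sharpe × σm = 3.3% + 0.1270 × 13.3% = 4.9891%

4.99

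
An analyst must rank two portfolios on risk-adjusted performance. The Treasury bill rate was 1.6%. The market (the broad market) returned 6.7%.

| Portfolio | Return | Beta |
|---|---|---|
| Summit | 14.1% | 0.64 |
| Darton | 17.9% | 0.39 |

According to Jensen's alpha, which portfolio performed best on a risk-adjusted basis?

Darton

Summit: α = 14.1% − [1.6% + 0.64 × (6.7% − 1.6%)] = 9.236
Darton: α = 17.9% − [1.6% + 0.39 × (6.7% − 1.6%)] = 14.311
Highest: Darton (14.311).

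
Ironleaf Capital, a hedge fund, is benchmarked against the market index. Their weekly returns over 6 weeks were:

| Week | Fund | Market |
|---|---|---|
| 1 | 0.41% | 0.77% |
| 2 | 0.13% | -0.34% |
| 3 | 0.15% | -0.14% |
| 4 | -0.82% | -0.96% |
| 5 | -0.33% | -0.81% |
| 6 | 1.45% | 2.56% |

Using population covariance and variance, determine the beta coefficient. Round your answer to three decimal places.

r̄p = 0.1650%,  r̄m = 0.1800%
Cov = Σ(rp − r̄p)(rm − r̄m) / 6 = 0.8065
Var(rm) = Σ(rm − r̄m)² / 6 = 1.4442
β = Cov / Var = 0.8065 / 1.4442 = 0.5584

0.558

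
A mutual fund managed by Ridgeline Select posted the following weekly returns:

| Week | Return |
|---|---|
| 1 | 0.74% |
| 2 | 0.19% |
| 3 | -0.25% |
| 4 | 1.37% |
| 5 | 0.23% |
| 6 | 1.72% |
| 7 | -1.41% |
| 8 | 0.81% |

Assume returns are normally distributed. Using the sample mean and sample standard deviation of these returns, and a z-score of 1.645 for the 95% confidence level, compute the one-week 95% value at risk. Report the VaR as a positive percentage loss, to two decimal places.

1.19

Mean return μ = 3.400 / 8 = 0.4250%
Sample std dev = √[6.7336 / 7] = 0.9808%
VaR = −(μ − z·σ) = −(0.4250 − 1.645 × 0.9808) = −(-1.1884) = 1.1884%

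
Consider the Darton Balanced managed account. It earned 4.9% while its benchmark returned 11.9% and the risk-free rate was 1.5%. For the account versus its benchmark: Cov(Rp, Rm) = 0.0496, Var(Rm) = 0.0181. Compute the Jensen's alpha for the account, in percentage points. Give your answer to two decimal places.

β = Cov / Var = 0.0496 / 0.0181 = 2.7403
E[R] = Rf + β(Rm − Rf) = 1.5% + 2.7403 × (11.9% − 1.5%) = 29.9991%
α = Rp − E[R] = 4.9% − 29.9991% = -25.0991

-25.10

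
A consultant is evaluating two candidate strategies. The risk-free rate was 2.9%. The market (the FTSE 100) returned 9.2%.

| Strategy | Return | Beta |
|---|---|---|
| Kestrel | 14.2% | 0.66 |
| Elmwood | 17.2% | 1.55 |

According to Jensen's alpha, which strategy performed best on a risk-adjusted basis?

Kestrel

Kestrel: α = 14.2% − [2.9% + 0.66 × (9.2% − 2.9%)] = 7.142
Elmwood: α = 17.2% − [2.9% + 1.55 × (9.2% − 2.9%)] = 4.535
Highest: Kestrel (7.142).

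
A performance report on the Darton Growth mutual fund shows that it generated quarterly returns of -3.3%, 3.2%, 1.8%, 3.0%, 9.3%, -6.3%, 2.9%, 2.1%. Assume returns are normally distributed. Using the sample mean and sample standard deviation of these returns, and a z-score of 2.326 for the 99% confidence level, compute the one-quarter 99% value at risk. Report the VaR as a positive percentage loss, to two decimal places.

9.26

Mean return r̄ = 12.70 / 8 = 1.5875%
Sample σ = √[Σ(r − r̄)² / 7] = √[152.2088 / 7] = √21.7441 = 4.6631%
VaR = −(r̄ − z·σ) = −(1.5875 − 2.326 × 4.6631) = −(-9.2589) = 9.2589%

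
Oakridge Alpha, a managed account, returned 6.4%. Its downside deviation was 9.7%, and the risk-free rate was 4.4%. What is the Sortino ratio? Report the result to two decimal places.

0.21

Sortino = (Rp − Rf) / σd = (6.4% − 4.4%) / 9.7% = 2.00% / 9.7% = 0.2062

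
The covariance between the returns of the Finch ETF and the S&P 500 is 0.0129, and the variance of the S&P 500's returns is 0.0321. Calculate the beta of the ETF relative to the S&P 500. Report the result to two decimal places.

β = Cov(Rp, Rm) / Var(Rm) = 0.0129 / 0.0321 = 0.4019

0.40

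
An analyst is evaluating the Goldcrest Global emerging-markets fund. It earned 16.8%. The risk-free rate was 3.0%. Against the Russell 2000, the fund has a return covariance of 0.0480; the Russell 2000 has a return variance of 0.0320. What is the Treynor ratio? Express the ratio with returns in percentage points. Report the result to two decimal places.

9.20

β = Cov / Var = 0.0480 / 0.0320 = 1.5000
Treynor = (Rp − Rf) / β = (16.8% − 3.0%) / 1.5000 = 13.80 / 1.5000 = 9.2000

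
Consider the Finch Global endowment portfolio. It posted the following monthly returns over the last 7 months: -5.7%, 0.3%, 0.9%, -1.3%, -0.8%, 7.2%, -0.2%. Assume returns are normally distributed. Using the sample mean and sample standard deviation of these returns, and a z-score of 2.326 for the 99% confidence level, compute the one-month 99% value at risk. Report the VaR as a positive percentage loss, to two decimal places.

r̄ = (-5.7 + 0.3 + 0.9 − 1.3 − 0.8 + 7.2 − 0.2) / 7 = 0.40 / 7 = 0.0571%
Σ(r − r̄)² = (-5.7 − 0.0571)² + (0.3 − 0.0571)² + (0.9 − 0.0571)² + … = 87.5771
σ = √[87.5771 / 6] = 3.8205%
VaR = −(r̄ − z·σ) = −(0.0571 − 2.326 × 3.8205) = −(-8.8294) = 8.8294%

8.83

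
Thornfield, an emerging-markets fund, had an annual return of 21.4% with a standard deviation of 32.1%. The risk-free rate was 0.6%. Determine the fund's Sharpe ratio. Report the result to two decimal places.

0.65

Sharpe = (Rp − Rf) / σp = (21.4% − 0.6%) / 32.1% = 20.80% / 32.1% = 0.6480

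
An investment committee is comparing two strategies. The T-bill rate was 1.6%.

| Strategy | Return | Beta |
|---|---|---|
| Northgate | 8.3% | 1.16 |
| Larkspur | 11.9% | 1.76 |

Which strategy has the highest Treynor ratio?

Northgate: Treynor = (8.3% − 1.6%) / 1.16 = 5.776
Larkspur: Treynor = (11.9% − 1.6%) / 1.76 = 5.852
Highest: Larkspur (5.852).

Larkspur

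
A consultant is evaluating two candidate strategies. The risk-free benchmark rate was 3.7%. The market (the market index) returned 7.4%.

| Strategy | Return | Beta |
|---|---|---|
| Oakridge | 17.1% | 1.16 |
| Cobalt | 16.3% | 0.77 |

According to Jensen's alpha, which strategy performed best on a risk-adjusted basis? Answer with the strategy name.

Oakridge: α = 17.1% − [3.7% + 1.16 × (7.4% − 3.7%)] = 9.108
Cobalt: α = 16.3% − [3.7% + 0.77 × (7.4% − 3.7%)] = 9.751
Highest: Cobalt (9.751).

Cobalt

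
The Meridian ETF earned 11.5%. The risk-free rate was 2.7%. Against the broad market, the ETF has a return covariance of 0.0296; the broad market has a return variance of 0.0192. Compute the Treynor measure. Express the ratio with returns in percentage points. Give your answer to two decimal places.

β = Cov / Var = 0.0296 / 0.0192 = 1.5417
Treynor = (Rp − Rf) / β = (11.5% − 2.7%) / 1.5417 = 8.80 / 1.5417 = 5.7080

5.71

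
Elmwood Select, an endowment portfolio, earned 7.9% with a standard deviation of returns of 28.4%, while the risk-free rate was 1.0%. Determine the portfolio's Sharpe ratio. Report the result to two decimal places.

Sharpe = (Rp − Rf) / σp = (7.9% − 1.0%) / 28.4% = 6.90% / 28.4% = 0.2430

0.24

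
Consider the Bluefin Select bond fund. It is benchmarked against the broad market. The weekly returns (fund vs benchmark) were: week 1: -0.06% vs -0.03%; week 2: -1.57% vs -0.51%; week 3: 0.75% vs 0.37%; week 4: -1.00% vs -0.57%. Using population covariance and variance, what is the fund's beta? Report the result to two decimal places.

r̄p = -0.4700%,  r̄m = -0.1850%
Cov = Σ(rp − r̄p)(rm − r̄m) / 4 = 0.3256
Var(rm) = Σ(rm − r̄m)² / 4 = 0.1465
β = Cov / Var = 0.3256 / 0.1465 = 2.2225

2.22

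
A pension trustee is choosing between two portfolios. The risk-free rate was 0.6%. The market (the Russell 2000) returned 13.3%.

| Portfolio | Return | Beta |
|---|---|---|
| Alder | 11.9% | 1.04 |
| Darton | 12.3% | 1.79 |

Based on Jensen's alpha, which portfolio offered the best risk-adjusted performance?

Alder

Alder: α = 11.9% − [0.6% + 1.04 × (13.3% − 0.6%)] = -1.908
Darton: α = 12.3% − [0.6% + 1.79 × (13.3% − 0.6%)] = -11.033
Highest: Alder (-1.908).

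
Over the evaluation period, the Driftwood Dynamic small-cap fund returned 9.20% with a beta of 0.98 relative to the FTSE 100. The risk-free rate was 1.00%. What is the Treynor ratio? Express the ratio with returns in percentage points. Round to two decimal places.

Treynor = (Rp − Rf) / β = (9.20% − 1.00%) / 0.98 = 8.20 / 0.98 = 8.3673

8.37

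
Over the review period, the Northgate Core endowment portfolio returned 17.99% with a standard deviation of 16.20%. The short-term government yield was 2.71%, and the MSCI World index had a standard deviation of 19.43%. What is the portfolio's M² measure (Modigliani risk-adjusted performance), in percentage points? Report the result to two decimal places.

21.04

Sharpe = (Rp − Rf) / σp = (17.99% − 2.71%) / 16.20% = 0.9432
M² = Rf + Sharpe × σm = 2.71% + 0.9432 × 19.43% = 21.0364%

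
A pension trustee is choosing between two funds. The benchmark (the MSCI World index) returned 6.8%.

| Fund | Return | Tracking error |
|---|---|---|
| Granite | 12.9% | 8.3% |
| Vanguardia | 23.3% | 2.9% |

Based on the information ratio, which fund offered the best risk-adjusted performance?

Granite: IR = (12.9% − 6.8%) / 8.3% = 0.735
Vanguardia: IR = (23.3% − 6.8%) / 2.9% = 5.690
Highest: Vanguardia (5.690).

Vanguardia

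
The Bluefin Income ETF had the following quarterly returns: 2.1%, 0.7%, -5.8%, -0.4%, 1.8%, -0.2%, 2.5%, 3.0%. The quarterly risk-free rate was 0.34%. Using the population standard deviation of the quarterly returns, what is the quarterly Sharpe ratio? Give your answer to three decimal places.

r̄ = (2.1 + 0.7 − 5.8 − 0.4 + 1.8 − 0.2 + 2.5 + 3) / 8 = 0.4625%
Population std dev = √[55.5188 / 8] = 2.6344%
Sharpe = (r̄ − rf) / σ = (0.4625 − 0.34) / 2.6344 = 0.1225 / 2.6344 = 0.0465

0.047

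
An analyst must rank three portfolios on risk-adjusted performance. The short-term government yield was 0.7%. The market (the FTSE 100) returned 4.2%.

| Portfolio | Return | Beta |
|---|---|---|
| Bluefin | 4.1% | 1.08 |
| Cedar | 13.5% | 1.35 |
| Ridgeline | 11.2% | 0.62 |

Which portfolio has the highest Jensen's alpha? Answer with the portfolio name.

Ridgeline

Bluefin: α = 4.1% − [0.7% + 1.08 × (4.2% − 0.7%)] = -0.380
Cedar: α = 13.5% − [0.7% + 1.35 × (4.2% − 0.7%)] = 8.075
Ridgeline: α = 11.2% − [0.7% + 0.62 × (4.2% − 0.7%)] = 8.330
Highest: Ridgeline (8.330).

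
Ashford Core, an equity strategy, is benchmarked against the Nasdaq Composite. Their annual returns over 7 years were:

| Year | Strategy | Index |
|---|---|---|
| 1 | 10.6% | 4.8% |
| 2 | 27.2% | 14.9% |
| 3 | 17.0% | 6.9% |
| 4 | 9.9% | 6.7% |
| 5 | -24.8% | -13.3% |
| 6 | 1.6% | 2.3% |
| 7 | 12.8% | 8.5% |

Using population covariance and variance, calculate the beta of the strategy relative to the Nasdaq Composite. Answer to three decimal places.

r̄p = 7.7571%,  r̄m = 4.4000%
Cov = Σ(rp − r̄p)(rm − r̄m) / 7 = 120.4557
Var(rm) = Σ(rm − r̄m)² / 7 = 65.2086
β = Cov / Var = 120.4557 / 65.2086 = 1.8472

1.847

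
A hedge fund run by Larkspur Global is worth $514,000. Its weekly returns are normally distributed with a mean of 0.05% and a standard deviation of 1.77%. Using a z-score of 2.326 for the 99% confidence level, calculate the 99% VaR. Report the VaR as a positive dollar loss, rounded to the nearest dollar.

$20,904

Return at the 99% tail: μ − z·σ = 0.05% − 2.326 × 1.77% = 0.05 − 4.11702 = -4.06702%
VaR = −(-4.06702%) × $514,000 = 4.06702% × $514,000 = $20,904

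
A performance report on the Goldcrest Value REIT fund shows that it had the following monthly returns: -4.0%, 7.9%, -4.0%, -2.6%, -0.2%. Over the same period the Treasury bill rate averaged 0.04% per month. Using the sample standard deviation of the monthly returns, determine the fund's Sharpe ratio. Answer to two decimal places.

-0.12

μ = (-4 + 7.9 − 4 − 2.6 − 0.2) / 5 = -2.90 / 5 = -0.5800%
Σ(r − μ)² = (-4 − (-0.5800))² + (7.9 − (-0.5800))² + (-4 − (-0.5800))² + … = 99.5280
σ = √[99.5280 / 4] = 4.9882%
Sharpe = (μ − rf) / σ = (-0.5800 − 0.04) / 4.9882 = -0.6200 / 4.9882 = -0.1243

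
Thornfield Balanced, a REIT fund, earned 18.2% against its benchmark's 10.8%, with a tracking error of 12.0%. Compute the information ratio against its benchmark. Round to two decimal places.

0.62

IR = (Rp − Rb) / TE = (18.2% − 10.8%) / 12.0% = 7.40% / 12.0% = 0.6167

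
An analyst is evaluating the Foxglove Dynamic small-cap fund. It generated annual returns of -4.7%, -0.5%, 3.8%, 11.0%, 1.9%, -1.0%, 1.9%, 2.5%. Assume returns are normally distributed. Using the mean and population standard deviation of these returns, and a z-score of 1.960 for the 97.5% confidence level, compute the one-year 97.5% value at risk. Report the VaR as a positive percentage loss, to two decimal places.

6.47

r̄ = (-4.7 − 0.5 + 3.8 + 11 + 1.9 − 1 + 1.9 + 2.5) / 8 = 14.90 / 8 = 1.8625%
Population σ = √[Σ(r − r̄)² / 8] = √[144.4988 / 8] = √18.0624 = 4.2500%
VaR = −(r̄ − z·σ) = −(1.8625 − 1.960 × 4.2500) = −(-6.4675) = 6.4675%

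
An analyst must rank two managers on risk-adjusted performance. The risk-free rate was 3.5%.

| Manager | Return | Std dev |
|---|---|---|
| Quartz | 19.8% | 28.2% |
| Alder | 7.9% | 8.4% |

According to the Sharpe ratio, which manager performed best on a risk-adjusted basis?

Quartz

Quartz: Sharpe ratio = (19.8% − 3.5%) / 28.2% = 0.578
Alder: Sharpe ratio = (7.9% − 3.5%) / 8.4% = 0.524
Highest: Quartz (0.578).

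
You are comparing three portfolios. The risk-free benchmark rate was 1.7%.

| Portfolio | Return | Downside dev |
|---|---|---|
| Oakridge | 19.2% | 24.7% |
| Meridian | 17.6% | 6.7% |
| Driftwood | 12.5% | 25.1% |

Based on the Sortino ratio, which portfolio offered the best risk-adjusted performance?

Meridian

Oakridge: Sortino ratio = (19.2% − 1.7%) / 24.7% = 0.709
Meridian: Sortino ratio = (17.6% − 1.7%) / 6.7% = 2.373
Driftwood: Sortino ratio = (12.5% − 1.7%) / 25.1% = 0.430
Highest: Meridian (2.373).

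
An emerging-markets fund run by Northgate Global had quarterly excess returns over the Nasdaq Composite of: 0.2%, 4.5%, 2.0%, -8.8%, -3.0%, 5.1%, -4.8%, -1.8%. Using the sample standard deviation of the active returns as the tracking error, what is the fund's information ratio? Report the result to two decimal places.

-0.17

Mean return μ = -6.60 / 8 = -0.8250%
Σ(r − μ)² = (0.2 − (-0.8250))² + (4.5 − (-0.8250))² + (2 − (-0.8250))² + … = 157.5750
σ = √[157.5750 / 7] = 4.7445%
IR = μ / tracking error = -0.8250 / 4.7445 = -0.1739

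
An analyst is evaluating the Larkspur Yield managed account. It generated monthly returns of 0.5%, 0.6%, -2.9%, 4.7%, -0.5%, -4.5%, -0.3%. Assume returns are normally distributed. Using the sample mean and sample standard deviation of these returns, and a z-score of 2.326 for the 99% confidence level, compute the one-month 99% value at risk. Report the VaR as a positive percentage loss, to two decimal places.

r̄ = (0.5 + 0.6 − 2.9 + 4.7 − 0.5 − 4.5 − 0.3) / 7 = -0.3429%
Σ(r − r̄)² = (0.5 − (-0.3429))² + (0.6 − (-0.3429))² + … = 50.8771
sample σ = √(50.8771 / 6) = √8.4795 = 2.9120%
VaR = −(r̄ − z·σ) = −(-0.3429 − 2.326 × 2.9120) = −(-7.1162) = 7.1162%

7.12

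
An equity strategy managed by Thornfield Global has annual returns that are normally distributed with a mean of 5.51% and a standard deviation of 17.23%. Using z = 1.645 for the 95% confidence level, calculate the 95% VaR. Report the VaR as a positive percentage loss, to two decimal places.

VaR (as % loss) = −(μ − z·σ) = −(5.51% − 1.645 × 17.23%) = −(-22.83335%) = 22.83335%

22.83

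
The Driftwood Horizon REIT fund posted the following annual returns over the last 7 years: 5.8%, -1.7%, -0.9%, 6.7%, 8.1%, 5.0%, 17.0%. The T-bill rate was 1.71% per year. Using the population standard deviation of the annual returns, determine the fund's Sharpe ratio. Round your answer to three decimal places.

0.694

Mean return r̄ = 40.00 / 7 = 5.7143%
Σ(r − r̄)² = 233.2686; population σ = √(233.2686/7) = 5.7727%
Sharpe = (r̄ − rf) / σ = (5.7143 − 1.71) / 5.7727 = 4.0043 / 5.7727 = 0.6937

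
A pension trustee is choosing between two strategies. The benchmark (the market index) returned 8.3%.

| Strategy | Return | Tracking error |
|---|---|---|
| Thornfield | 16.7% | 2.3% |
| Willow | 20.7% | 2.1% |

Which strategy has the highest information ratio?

Willow

Thornfield: IR = (16.7% − 8.3%) / 2.3% = 3.652
Willow: IR = (20.7% − 8.3%) / 2.1% = 5.905
Highest: Willow (5.905).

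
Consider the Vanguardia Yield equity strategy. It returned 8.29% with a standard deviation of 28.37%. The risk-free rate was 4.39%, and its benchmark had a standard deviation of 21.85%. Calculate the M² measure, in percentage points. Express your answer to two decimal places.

Sharpe = (Rp − Rf) / σp = (8.29% − 4.39%) / 28.37% = 0.1375
M² = Rf + Sharpe × σm = 4.39% + 0.1375 × 21.85% = 7.3944%

7.39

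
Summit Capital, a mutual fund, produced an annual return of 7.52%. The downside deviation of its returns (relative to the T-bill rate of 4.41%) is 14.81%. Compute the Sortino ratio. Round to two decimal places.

0.21

Sortino = (Rp − Rf) / σd = (7.52% − 4.41%) / 14.81% = 3.11% / 14.81% = 0.2100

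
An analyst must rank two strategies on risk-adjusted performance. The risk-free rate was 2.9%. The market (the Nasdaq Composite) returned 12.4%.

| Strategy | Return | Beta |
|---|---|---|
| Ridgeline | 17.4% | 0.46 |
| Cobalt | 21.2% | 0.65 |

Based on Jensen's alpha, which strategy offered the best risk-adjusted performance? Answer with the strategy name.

Cobalt

Ridgeline: α = 17.4% − [2.9% + 0.46 × (12.4% − 2.9%)] = 10.130
Cobalt: α = 21.2% − [2.9% + 0.65 × (12.4% − 2.9%)] = 12.125
Highest: Cobalt (12.125).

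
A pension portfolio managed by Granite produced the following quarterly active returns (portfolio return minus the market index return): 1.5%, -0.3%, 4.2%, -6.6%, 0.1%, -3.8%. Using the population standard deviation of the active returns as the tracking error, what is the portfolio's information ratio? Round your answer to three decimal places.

-0.233

Mean return r̄ = -4.90 / 6 = -0.8167%
Σ(r − r̄)² = 73.9883; population σ = √(73.9883/6) = 3.5116%
IR = r̄ / tracking error = -0.8167 / 3.5116 = -0.2326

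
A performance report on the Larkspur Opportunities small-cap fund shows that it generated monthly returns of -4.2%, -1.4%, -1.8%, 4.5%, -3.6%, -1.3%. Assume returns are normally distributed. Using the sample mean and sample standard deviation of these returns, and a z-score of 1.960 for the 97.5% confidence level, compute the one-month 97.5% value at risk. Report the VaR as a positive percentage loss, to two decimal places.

7.35

r̄ = (-4.2 − 1.4 − 1.8 + 4.5 − 3.6 − 1.3) / 6 = -1.3000%
Sample σ = √[Σ(r − r̄)² / 5] = √[47.6000 / 5] = √9.5200 = 3.0854%
VaR = −(r̄ − z·σ) = −(-1.3000 − 1.960 × 3.0854) = −(-7.3474) = 7.3474%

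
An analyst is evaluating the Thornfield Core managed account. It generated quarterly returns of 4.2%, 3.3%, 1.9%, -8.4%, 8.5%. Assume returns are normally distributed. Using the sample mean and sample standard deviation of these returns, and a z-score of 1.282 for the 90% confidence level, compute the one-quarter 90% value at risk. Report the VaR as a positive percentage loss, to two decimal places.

μ = (4.2 + 3.3 + 1.9 − 8.4 + 8.5) / 5 = 9.50 / 5 = 1.9000%
Sample σ = √[Σ(r − μ)² / 4] = √[156.9000 / 4] = √39.2250 = 6.2630%
VaR = −(μ − z·σ) = −(1.9000 − 1.282 × 6.2630) = −(-6.1292) = 6.1292%

6.13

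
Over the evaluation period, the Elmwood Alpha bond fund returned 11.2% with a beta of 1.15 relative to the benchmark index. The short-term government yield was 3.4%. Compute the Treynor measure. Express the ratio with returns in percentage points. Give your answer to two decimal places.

Treynor = (Rp − Rf) / β = (11.2% − 3.4%) / 1.15 = 7.80 / 1.15 = 6.7826

6.78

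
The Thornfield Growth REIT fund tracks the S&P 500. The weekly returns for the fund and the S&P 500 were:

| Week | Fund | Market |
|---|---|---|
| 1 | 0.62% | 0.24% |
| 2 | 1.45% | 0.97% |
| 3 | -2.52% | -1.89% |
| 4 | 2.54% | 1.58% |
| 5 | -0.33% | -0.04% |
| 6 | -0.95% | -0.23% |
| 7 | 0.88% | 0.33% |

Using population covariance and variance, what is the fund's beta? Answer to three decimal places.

r̄p = 0.2414%,  r̄m = 0.1371%
Cov = Σ(rp − r̄p)(rm − r̄m) / 7 = 1.5174
Var(rm) = Σ(rm − r̄m)² / 7 = 1.0141
β = Cov / Var = 1.5174 / 1.0141 = 1.4963

1.496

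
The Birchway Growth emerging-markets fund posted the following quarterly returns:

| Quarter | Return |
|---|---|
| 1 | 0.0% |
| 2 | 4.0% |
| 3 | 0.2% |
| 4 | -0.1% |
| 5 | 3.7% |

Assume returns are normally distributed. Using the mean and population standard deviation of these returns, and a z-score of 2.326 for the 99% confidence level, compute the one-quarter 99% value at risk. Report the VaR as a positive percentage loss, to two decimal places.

2.80

r̄ = (0 + 4 + 0.2 − 0.1 + 3.7) / 5 = 7.80 / 5 = 1.5600%
Population std dev = √[17.5720 / 5] = 1.8747%
VaR = −(r̄ − z·σ) = −(1.5600 − 2.326 × 1.8747) = −(-2.8006) = 2.8006%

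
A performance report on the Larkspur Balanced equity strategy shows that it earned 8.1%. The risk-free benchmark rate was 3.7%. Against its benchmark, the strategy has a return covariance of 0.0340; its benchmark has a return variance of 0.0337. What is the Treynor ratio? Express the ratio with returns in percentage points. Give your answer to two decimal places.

4.36

β = Cov / Var = 0.0340 / 0.0337 = 1.0089
Treynor = (Rp − Rf) / β = (8.1% − 3.7%) / 1.0089 = 4.40 / 1.0089 = 4.3612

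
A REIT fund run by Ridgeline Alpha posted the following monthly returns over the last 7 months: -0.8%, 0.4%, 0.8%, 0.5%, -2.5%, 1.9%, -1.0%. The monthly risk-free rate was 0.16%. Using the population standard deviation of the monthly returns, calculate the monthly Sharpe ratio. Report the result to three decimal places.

-0.195

r̄ = (-0.8 + 0.4 + 0.8 + 0.5 − 2.5 + 1.9 − 1) / 7 = -0.1000%
Population std dev = √[12.4800 / 7] = 1.3352%
Sharpe = (r̄ − rf) / σ = (-0.1000 − 0.16) / 1.3352 = -0.2600 / 1.3352 = -0.1947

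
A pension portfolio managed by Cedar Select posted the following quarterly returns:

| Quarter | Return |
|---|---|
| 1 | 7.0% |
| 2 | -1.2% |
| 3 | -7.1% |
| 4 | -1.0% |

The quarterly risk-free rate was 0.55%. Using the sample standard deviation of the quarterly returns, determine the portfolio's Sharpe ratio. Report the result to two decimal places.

μ = (7 − 1.2 − 7.1 − 1) / 4 = -2.30 / 4 = -0.5750%
Σ(r − μ)² = 100.5275; sample σ = √(100.5275/3) = 5.7887%
Sharpe = (μ − rf) / σ = (-0.5750 − 0.55) / 5.7887 = -1.1250 / 5.7887 = -0.1943

-0.19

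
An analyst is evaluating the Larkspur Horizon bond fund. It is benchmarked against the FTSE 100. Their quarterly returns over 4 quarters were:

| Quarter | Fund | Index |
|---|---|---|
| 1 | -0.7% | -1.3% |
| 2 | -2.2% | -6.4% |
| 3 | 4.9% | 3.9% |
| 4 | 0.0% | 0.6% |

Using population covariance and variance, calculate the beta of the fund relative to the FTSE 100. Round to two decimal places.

0.64

r̄p = 0.5000%,  r̄m = -0.8000%
Cov = Σ(rp − r̄p)(rm − r̄m) / 4 = 8.9250
Var(rm) = Σ(rm − r̄m)² / 4 = 13.9150
β = Cov / Var = 8.9250 / 13.9150 = 0.6414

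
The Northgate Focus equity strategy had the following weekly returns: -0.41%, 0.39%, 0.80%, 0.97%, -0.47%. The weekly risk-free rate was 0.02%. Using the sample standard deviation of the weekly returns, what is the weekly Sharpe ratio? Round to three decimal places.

0.352

μ = (-0.41 + 0.39 + 0.8 + 0.97 − 0.47) / 5 = 1.280 / 5 = 0.2560%
Σ(r − μ)² = 1.7943; sample σ = √(1.7943/4) = 0.6698%
Sharpe = (μ − rf) / σ = (0.2560 − 0.02) / 0.6698 = 0.2360 / 0.6698 = 0.3523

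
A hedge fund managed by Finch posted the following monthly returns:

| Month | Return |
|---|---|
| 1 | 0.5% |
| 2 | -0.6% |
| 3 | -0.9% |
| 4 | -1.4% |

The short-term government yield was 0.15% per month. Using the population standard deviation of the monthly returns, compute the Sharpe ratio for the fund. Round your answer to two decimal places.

-1.08

r̄ = (0.5 − 0.6 − 0.9 − 1.4) / 4 = -2.40 / 4 = -0.6000%
Population std dev = √[1.9400 / 4] = 0.6964%
Sharpe = (r̄ − rf) / σ = (-0.6000 − 0.15) / 0.6964 = -0.7500 / 0.6964 = -1.0770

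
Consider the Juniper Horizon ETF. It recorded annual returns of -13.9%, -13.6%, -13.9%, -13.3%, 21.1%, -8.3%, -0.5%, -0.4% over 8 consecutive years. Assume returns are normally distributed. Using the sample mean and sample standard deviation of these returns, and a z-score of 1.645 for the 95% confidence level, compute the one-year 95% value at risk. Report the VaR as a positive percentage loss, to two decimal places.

μ = (-13.9 − 13.6 − 13.9 − 13.3 + 21.1 − 8.3 − 0.5 − 0.4) / 8 = -42.80 / 8 = -5.3500%
Σ(r − μ)² = (-13.9 − (-5.3500))² + (-13.6 − (-5.3500))² + (-13.9 − (-5.3500))² + … = 1033.8000
σ = √[1033.8000 / 7] = 12.1526%
VaR = −(μ − z·σ) = −(-5.3500 − 1.645 × 12.1526) = −(-25.3410) = 25.3410%

25.34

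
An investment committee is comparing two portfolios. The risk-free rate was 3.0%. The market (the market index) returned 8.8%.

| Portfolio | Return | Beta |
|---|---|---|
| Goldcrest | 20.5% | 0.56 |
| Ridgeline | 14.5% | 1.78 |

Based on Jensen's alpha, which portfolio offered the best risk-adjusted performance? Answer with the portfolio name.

Goldcrest: α = 20.5% − [3.0% + 0.56 × (8.8% − 3.0%)] = 14.252
Ridgeline: α = 14.5% − [3.0% + 1.78 × (8.8% − 3.0%)] = 1.176
Highest: Goldcrest (14.252).

Goldcrest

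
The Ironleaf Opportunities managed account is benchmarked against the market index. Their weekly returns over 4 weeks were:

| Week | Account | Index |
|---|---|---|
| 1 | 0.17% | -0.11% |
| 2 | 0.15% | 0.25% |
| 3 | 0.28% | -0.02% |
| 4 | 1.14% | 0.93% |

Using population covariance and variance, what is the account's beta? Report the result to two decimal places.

0.93

r̄p = 0.4350%,  r̄m = 0.2625%
Cov = Σ(rp − r̄p)(rm − r̄m) / 4 = 0.1542
Var(rm) = Σ(rm − r̄m)² / 4 = 0.1661
β = Cov / Var = 0.1542 / 0.1661 = 0.9284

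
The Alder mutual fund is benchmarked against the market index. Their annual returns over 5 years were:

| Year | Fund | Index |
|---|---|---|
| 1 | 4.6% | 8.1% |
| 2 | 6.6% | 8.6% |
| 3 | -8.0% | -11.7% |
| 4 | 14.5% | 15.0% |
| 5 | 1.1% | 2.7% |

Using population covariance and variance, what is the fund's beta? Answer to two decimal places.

r̄p = 3.7600%,  r̄m = 4.5400%
Cov = Σ(rp − r̄p)(rm − r̄m) / 5 = 64.5476
Var(rm) = Σ(rm − r̄m)² / 5 = 81.1384
β = Cov / Var = 64.5476 / 81.1384 = 0.7955

0.80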